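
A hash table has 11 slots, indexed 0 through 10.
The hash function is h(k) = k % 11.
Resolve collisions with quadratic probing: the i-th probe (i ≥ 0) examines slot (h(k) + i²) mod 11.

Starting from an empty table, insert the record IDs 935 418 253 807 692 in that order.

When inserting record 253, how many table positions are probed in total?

3

Insert 935: h=0, slot 0 empty => index 0.
Insert 418: h=0, slot 0 occupied => index 1.
Insert 253: h=0, slots 0,1 occupied => index 4.
Insert 807: h=4, slot 4 occupied => index 5.
Insert 692: h=10, slot 10 empty => index 10.
Table: [935, 418, ∅, ∅, 253, 807, ∅, ∅, ∅, ∅, 692]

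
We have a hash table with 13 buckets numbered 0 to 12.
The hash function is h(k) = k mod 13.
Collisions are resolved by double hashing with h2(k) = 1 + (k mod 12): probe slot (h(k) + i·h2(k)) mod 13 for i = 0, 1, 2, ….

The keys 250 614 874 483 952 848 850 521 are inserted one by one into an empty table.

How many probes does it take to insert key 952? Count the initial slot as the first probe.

2

Insert 250: h=3, slot 3 empty => index 3.
Insert 614: h=3, h2=3, slot 3 occupied => index 6.
Insert 874: h=3, h2=11, slot 3 occupied => index 1.
Insert 483: h=2, slot 2 empty => index 2.
Insert 952: h=3, h2=5, slot 3 occupied => index 8.
Insert 848: h=3, h2=9, slot 3 occupied => index 12.
Insert 850: h=5, slot 5 empty => index 5.
Insert 521: h=1, h2=6, slot 1 occupied => index 7.
Table: [-, 874, 483, 250, -, 850, 614, 521, 952, -, -, -, 848]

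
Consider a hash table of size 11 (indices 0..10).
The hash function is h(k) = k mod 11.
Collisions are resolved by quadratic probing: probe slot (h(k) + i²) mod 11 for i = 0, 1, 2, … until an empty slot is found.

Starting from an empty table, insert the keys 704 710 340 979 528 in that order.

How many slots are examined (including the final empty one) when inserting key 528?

Insert 704: h=0, slot 0 empty -> index 0.
Insert 710: h=6, slot 6 empty -> index 6.
Insert 340: h=10, slot 10 empty -> index 10.
Insert 979: h=0, slot 0 occupied -> index 1.
Insert 528: h=0, slots 0,1 occupied -> index 4.
Table: [704, 979, -, -, 528, -, 710, -, -, -, 340]

3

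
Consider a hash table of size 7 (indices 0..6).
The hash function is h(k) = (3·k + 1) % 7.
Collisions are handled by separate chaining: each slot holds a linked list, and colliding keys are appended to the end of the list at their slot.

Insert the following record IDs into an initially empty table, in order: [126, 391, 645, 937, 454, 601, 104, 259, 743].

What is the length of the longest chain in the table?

Insert 126: h=1, bucket 1 empty -> new chain.
Insert 391: h=5, bucket 5 empty -> new chain.
Insert 645: h=4, bucket 4 empty -> new chain.
Insert 937: h=5, bucket 5 nonempty -> append to chain.
Insert 454: h=5, bucket 5 nonempty -> append to chain.
Insert 601: h=5, bucket 5 nonempty -> append to chain.
Insert 104: h=5, bucket 5 nonempty -> append to chain.
Insert 259: h=1, bucket 1 nonempty -> append to chain.
Insert 743: h=4, bucket 4 nonempty -> append to chain.
Final buckets:
0: _
1: 126 -> 259
2: _
3: _
4: 645 -> 743
5: 391 -> 937 -> 454 -> 601 -> 104
6: _

5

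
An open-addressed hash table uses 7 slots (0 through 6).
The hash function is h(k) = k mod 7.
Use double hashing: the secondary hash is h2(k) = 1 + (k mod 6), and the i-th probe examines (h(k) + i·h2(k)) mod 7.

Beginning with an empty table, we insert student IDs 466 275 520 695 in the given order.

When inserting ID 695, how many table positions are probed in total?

2

Insert 466: h=4, slot 4 empty => index 4.
Insert 275: h=2, slot 2 empty => index 2.
Insert 520: h=2, h2=5, slot 2 occupied => index 0.
Insert 695: h=2, h2=6, slot 2 occupied => index 1.
Table: [520, 695, 275, -, 466, -, -]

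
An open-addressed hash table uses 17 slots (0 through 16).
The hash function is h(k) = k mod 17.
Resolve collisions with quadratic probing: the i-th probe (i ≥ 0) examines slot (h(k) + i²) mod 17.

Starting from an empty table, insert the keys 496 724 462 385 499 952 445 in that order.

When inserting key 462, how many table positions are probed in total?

2

496 hashes to 3; slot 3 is free => place at 3.
724 hashes to 10; slot 10 is free => place at 10.
462 hashes to 3; 3 taken => place at 4.
385 hashes to 11; slot 11 is free => place at 11.
499 hashes to 6; slot 6 is free => place at 6.
952 hashes to 0; slot 0 is free => place at 0.
445 hashes to 3; 3,4 taken => place at 7.
Table: [952, _, _, 496, 462, _, 499, 445, _, _, 724, 385, _, _, _, _, _]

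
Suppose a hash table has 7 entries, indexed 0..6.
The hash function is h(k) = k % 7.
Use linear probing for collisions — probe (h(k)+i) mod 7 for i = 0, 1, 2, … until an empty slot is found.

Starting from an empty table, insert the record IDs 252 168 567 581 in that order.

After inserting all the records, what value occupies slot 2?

567

252 hashes to 0; slot 0 is free => place at 0.
168 hashes to 0; 0 taken => place at 1.
567 hashes to 0; 0,1 taken => place at 2.
581 hashes to 0; 0,1,2 taken => place at 3.
Table: [252, 168, 567, 581, ., ., .]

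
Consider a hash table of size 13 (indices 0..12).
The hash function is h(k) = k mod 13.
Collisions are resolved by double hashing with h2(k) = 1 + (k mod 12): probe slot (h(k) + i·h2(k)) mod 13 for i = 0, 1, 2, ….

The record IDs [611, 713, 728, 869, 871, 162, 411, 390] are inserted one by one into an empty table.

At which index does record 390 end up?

611 hashes to 0; slot 0 is free → place at 0.
713 hashes to 11; slot 11 is free → place at 11.
728 hashes to 0, h2=9; 0 taken → place at 9.
869 hashes to 11, h2=6; 11 taken → place at 4.
871 hashes to 0, h2=8; 0 taken → place at 8.
162 hashes to 6; slot 6 is free → place at 6.
411 hashes to 8, h2=4; 8 taken → place at 12.
390 hashes to 0, h2=7; 0 taken → place at 7.
Table: [611, —, —, —, 869, —, 162, 390, 871, 728, —, 713, 411]

7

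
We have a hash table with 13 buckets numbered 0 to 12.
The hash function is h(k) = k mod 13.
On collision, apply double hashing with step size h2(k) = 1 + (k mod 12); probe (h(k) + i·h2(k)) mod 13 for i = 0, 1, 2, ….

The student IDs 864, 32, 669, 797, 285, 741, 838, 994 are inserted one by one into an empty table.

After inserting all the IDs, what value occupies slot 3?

669

Insert 864: h=6, slot 6 empty => index 6.
Insert 32: h=6, h2=9, slot 6 occupied => index 2.
Insert 669: h=6, h2=10, slot 6 occupied => index 3.
Insert 797: h=4, slot 4 empty => index 4.
Insert 285: h=12, slot 12 empty => index 12.
Insert 741: h=0, slot 0 empty => index 0.
Insert 838: h=6, h2=11, slots 6,4,2,0 occupied => index 11.
Insert 994: h=6, h2=11, slots 6,4,2,0,11 occupied => index 9.
Table: [741, ., 32, 669, 797, ., 864, ., ., 994, ., 838, 285]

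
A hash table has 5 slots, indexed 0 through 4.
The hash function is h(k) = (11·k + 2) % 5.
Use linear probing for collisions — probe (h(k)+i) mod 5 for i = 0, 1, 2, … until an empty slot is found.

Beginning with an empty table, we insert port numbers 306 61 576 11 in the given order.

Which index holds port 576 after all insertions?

306 hashes to 3; slot 3 is free => place at 3.
61 hashes to 3; 3 taken => place at 4.
576 hashes to 3; 3,4 taken => place at 0.
11 hashes to 3; 3,4,0 taken => place at 1.
Table: [576, 11, ∅, 306, 61]

0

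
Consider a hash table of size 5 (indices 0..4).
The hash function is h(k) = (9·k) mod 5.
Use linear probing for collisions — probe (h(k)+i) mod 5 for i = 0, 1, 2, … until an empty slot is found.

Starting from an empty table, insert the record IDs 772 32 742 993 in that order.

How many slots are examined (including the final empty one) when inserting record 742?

Insert 772: h=3, slot 3 empty → index 3.
Insert 32: h=3, slot 3 occupied → index 4.
Insert 742: h=3, slots 3,4 occupied → index 0.
Insert 993: h=2, slot 2 empty → index 2.
Table: [742, ∅, 993, 772, 32]

3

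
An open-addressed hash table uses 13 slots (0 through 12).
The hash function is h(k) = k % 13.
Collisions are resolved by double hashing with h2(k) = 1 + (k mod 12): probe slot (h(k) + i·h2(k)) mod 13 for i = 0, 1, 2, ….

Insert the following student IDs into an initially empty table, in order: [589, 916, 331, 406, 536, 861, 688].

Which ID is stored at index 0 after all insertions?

Insert 589: h=4, slot 4 empty => index 4.
Insert 916: h=6, slot 6 empty => index 6.
Insert 331: h=6, h2=8, slot 6 occupied => index 1.
Insert 406: h=3, slot 3 empty => index 3.
Insert 536: h=3, h2=9, slot 3 occupied => index 12.
Insert 861: h=3, h2=10, slot 3 occupied => index 0.
Insert 688: h=12, h2=5, slots 12,4 occupied => index 9.
Table: [861, 331, _, 406, 589, _, 916, _, _, 688, _, _, 536]

861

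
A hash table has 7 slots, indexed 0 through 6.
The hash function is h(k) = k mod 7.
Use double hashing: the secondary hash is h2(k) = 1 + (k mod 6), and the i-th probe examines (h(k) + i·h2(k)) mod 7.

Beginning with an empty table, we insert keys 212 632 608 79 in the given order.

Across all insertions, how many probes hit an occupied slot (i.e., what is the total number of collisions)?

2

Insert 212: h=2, slot 2 empty -> index 2.
Insert 632: h=2, h2=3, slot 2 occupied -> index 5.
Insert 608: h=6, slot 6 empty -> index 6.
Insert 79: h=2, h2=2, slot 2 occupied -> index 4.
Table: [∅, ∅, 212, ∅, 79, 632, 608]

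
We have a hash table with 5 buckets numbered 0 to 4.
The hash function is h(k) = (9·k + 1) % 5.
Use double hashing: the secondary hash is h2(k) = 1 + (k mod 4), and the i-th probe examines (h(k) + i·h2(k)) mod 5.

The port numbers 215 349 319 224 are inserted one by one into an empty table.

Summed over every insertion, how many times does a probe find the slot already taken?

215 hashes to 1; slot 1 is free -> place at 1.
349 hashes to 2; slot 2 is free -> place at 2.
319 hashes to 2, h2=4; 2,1 taken -> place at 0.
224 hashes to 2, h2=1; 2 taken -> place at 3.
Table: [319, 215, 349, 224, _]

3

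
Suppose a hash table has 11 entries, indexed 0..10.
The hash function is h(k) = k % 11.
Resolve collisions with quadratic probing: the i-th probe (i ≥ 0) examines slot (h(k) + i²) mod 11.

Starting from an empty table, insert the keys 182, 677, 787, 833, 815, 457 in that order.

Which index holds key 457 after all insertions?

Insert 182: h=6, slot 6 empty -> index 6.
Insert 677: h=6, slot 6 occupied -> index 7.
Insert 787: h=6, slots 6,7 occupied -> index 10.
Insert 833: h=8, slot 8 empty -> index 8.
Insert 815: h=1, slot 1 empty -> index 1.
Insert 457: h=6, slots 6,7,10 occupied -> index 4.
Table: [., 815, ., ., 457, ., 182, 677, 833, ., 787]

4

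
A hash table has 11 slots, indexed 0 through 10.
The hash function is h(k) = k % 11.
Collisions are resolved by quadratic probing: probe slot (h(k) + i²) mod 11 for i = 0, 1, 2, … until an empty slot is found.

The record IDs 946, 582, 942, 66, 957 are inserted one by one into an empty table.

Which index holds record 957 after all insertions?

4

946: h=0 -> slot 0
582: h=10 -> slot 10
942: h=7 -> slot 7
66: h=0, probe 0,1 -> slot 1
957: h=0, probe 0,1,4 -> slot 4
Table: [946, 66, ∅, ∅, 957, ∅, ∅, 942, ∅, ∅, 582]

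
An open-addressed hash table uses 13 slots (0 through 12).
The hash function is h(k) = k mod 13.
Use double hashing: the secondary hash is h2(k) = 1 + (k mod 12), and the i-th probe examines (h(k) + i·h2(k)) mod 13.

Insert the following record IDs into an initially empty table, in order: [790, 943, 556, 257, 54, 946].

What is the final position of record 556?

790 hashes to 10; slot 10 is free -> place at 10.
943 hashes to 7; slot 7 is free -> place at 7.
556 hashes to 10, h2=5; 10 taken -> place at 2.
257 hashes to 10, h2=6; 10 taken -> place at 3.
54 hashes to 2, h2=7; 2 taken -> place at 9.
946 hashes to 10, h2=11; 10 taken -> place at 8.
Table: [∅, ∅, 556, 257, ∅, ∅, ∅, 943, 946, 54, 790, ∅, ∅]

2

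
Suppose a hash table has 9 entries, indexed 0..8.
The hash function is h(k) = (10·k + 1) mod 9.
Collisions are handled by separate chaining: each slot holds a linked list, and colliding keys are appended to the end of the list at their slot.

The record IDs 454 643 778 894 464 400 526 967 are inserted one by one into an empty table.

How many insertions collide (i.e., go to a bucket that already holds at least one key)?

454 -> bucket 5
643 -> bucket 5 (collision)
778 -> bucket 5 (collision)
894 -> bucket 4
464 -> bucket 6
400 -> bucket 5 (collision)
526 -> bucket 5 (collision)
967 -> bucket 5 (collision)
Final buckets:
0: —
1: —
2: —
3: —
4: 894
5: 454 -> 643 -> 778 -> 400 -> 526 -> 967
6: 464
7: —
8: —

5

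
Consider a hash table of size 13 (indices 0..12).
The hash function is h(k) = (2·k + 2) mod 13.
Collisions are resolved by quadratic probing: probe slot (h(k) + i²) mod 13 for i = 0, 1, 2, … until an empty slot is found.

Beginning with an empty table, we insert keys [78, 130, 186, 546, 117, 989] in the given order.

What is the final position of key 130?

3

78: h=2 → slot 2
130: h=2, probe 2,3 → slot 3
186: h=10 → slot 10
546: h=2, probe 2,3,6 → slot 6
117: h=2, probe 2,3,6,11 → slot 11
989: h=4 → slot 4
Table: [—, —, 78, 130, 989, —, 546, —, —, —, 186, 117, —]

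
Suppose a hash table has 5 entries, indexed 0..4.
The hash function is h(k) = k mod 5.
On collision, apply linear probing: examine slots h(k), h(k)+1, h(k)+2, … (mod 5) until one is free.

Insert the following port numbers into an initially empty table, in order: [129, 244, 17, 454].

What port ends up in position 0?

244

129 hashes to 4; slot 4 is free => place at 4.
244 hashes to 4; 4 taken => place at 0.
17 hashes to 2; slot 2 is free => place at 2.
454 hashes to 4; 4,0 taken => place at 1.
Table: [244, 454, 17, _, 129]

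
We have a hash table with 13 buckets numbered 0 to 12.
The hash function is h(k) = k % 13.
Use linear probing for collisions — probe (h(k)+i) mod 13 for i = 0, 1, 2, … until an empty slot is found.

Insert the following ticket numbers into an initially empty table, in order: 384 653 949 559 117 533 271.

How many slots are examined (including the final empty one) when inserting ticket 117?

3

384: h=7 => slot 7
653: h=3 => slot 3
949: h=0 => slot 0
559: h=0, probe 0,1 => slot 1
117: h=0, probe 0,1,2 => slot 2
533: h=0, probe 0,1,2,3,4 => slot 4
271: h=11 => slot 11
Table: [949, 559, 117, 653, 533, ., ., 384, ., ., ., 271, .]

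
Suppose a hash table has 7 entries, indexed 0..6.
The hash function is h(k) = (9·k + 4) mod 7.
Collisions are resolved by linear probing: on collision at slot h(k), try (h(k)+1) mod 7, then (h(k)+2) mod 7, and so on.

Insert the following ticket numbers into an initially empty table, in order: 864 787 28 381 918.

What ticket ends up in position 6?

381

Insert 864: h=3, slot 3 empty -> index 3.
Insert 787: h=3, slot 3 occupied -> index 4.
Insert 28: h=4, slot 4 occupied -> index 5.
Insert 381: h=3, slots 3,4,5 occupied -> index 6.
Insert 918: h=6, slot 6 occupied -> index 0.
Table: [918, -, -, 864, 787, 28, 381]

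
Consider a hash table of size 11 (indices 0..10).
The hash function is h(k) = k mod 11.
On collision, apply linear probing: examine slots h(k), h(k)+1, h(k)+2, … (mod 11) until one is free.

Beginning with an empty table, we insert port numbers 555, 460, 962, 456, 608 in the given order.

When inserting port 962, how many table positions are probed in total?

2

Insert 555: h=5, slot 5 empty => index 5.
Insert 460: h=9, slot 9 empty => index 9.
Insert 962: h=5, slot 5 occupied => index 6.
Insert 456: h=5, slots 5,6 occupied => index 7.
Insert 608: h=3, slot 3 empty => index 3.
Table: [_, _, _, 608, _, 555, 962, 456, _, 460, _]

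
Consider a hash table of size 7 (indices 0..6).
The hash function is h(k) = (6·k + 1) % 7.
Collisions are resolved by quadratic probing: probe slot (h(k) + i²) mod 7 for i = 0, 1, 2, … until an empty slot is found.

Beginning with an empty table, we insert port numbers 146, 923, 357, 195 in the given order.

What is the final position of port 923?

3

146: h=2 => slot 2
923: h=2, probe 2,3 => slot 3
357: h=1 => slot 1
195: h=2, probe 2,3,6 => slot 6
Table: [—, 357, 146, 923, —, —, 195]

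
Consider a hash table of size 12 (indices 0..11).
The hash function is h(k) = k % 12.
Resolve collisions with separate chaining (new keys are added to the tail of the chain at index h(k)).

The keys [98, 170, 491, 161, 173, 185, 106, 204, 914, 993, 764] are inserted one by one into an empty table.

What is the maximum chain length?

3

Insert 98: h=2, bucket 2 empty -> new chain.
Insert 170: h=2, bucket 2 nonempty -> append to chain.
Insert 491: h=11, bucket 11 empty -> new chain.
Insert 161: h=5, bucket 5 empty -> new chain.
Insert 173: h=5, bucket 5 nonempty -> append to chain.
Insert 185: h=5, bucket 5 nonempty -> append to chain.
Insert 106: h=10, bucket 10 empty -> new chain.
Insert 204: h=0, bucket 0 empty -> new chain.
Insert 914: h=2, bucket 2 nonempty -> append to chain.
Insert 993: h=9, bucket 9 empty -> new chain.
Insert 764: h=8, bucket 8 empty -> new chain.
Final buckets:
0: 204
1: -
2: 98 -> 170 -> 914
3: -
4: -
5: 161 -> 173 -> 185
6: -
7: -
8: 764
9: 993
10: 106
11: 491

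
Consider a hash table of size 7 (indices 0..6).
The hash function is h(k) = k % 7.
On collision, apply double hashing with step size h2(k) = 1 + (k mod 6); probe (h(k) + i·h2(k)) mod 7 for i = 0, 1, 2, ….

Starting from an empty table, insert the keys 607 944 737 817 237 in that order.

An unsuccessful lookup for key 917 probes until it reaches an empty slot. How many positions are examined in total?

607: h=5 -> slot 5
944: h=6 -> slot 6
737: h=2 -> slot 2
817: h=5, h2=2, probe 5,0 -> slot 0
237: h=6, h2=4, probe 6,3 -> slot 3
Table: [817, _, 737, 237, _, 607, 944]
Lookup 917: h=0, h2=6, probe 0,6,5,4 → slot 4 empty, not found.

4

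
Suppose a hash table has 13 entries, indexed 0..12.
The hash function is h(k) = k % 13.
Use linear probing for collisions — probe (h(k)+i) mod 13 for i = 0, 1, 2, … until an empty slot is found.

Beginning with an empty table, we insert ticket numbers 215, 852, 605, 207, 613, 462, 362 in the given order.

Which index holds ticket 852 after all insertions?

8

215: h=7 -> slot 7
852: h=7, probe 7,8 -> slot 8
605: h=7, probe 7,8,9 -> slot 9
207: h=12 -> slot 12
613: h=2 -> slot 2
462: h=7, probe 7,8,9,10 -> slot 10
362: h=11 -> slot 11
Table: [—, —, 613, —, —, —, —, 215, 852, 605, 462, 362, 207]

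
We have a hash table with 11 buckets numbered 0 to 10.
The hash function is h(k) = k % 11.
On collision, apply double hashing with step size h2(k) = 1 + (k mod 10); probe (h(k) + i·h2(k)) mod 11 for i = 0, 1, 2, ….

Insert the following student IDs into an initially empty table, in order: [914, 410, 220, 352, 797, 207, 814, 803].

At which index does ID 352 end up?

914 hashes to 1; slot 1 is free -> place at 1.
410 hashes to 3; slot 3 is free -> place at 3.
220 hashes to 0; slot 0 is free -> place at 0.
352 hashes to 0, h2=3; 0,3 taken -> place at 6.
797 hashes to 5; slot 5 is free -> place at 5.
207 hashes to 9; slot 9 is free -> place at 9.
814 hashes to 0, h2=5; 0,5 taken -> place at 10.
803 hashes to 0, h2=4; 0 taken -> place at 4.
Table: [220, 914, _, 410, 803, 797, 352, _, _, 207, 814]

6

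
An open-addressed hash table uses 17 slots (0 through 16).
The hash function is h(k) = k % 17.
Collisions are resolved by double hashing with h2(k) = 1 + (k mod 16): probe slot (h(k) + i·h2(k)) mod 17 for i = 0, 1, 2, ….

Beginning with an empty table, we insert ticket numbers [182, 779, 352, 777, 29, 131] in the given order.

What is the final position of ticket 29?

182: h=12 → slot 12
779: h=14 → slot 14
352: h=12, h2=1, probe 12,13 → slot 13
777: h=12, h2=10, probe 12,5 → slot 5
29: h=12, h2=14, probe 12,9 → slot 9
131: h=12, h2=4, probe 12,16 → slot 16
Table: [., ., ., ., ., 777, ., ., ., 29, ., ., 182, 352, 779, ., 131]

9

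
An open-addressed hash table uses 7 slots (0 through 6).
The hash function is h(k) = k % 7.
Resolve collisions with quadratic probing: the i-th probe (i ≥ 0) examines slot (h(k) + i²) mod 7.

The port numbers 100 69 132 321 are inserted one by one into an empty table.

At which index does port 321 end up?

3

100 hashes to 2; slot 2 is free => place at 2.
69 hashes to 6; slot 6 is free => place at 6.
132 hashes to 6; 6 taken => place at 0.
321 hashes to 6; 6,0 taken => place at 3.
Table: [132, ∅, 100, 321, ∅, ∅, 69]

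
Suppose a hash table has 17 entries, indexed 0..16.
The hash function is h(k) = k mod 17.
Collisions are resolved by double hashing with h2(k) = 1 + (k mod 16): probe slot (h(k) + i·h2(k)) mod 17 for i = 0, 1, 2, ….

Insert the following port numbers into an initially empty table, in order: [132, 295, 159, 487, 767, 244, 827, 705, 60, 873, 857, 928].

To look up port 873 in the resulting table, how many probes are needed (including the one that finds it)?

132: h=13 -> slot 13
295: h=6 -> slot 6
159: h=6, h2=16, probe 6,5 -> slot 5
487: h=11 -> slot 11
767: h=2 -> slot 2
244: h=6, h2=5, probe 6,11,16 -> slot 16
827: h=11, h2=12, probe 11,6,1 -> slot 1
705: h=8 -> slot 8
60: h=9 -> slot 9
873: h=6, h2=10, probe 6,16,9,2,12 -> slot 12
857: h=7 -> slot 7
928: h=10 -> slot 10
Table: [_, 827, 767, _, _, 159, 295, 857, 705, 60, 928, 487, 873, 132, _, _, 244]
Lookup 873: h=6, h2=10, probe 6,16,9,2,12 → found at 12.

5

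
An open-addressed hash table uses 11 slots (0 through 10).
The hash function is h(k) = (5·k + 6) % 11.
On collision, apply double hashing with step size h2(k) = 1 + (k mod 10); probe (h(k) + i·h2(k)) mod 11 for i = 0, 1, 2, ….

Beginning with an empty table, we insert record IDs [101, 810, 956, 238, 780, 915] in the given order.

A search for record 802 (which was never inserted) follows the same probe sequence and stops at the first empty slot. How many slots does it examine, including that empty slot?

Insert 101: h=5, slot 5 empty → index 5.
Insert 810: h=8, slot 8 empty → index 8.
Insert 956: h=1, slot 1 empty → index 1.
Insert 238: h=8, h2=9, slot 8 occupied → index 6.
Insert 780: h=1, h2=1, slot 1 occupied → index 2.
Insert 915: h=5, h2=6, slot 5 occupied → index 0.
Table: [915, 956, 780, ., ., 101, 238, ., 810, ., .]
Lookup 802: h=1, h2=3, probe 1,4 → slot 4 empty, not found.

2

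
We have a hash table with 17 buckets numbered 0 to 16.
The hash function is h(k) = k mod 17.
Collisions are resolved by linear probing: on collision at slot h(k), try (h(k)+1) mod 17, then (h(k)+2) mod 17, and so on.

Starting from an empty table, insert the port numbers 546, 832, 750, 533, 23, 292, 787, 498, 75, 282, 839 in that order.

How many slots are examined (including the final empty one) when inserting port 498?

4

Insert 546: h=2, slot 2 empty => index 2.
Insert 832: h=16, slot 16 empty => index 16.
Insert 750: h=2, slot 2 occupied => index 3.
Insert 533: h=6, slot 6 empty => index 6.
Insert 23: h=6, slot 6 occupied => index 7.
Insert 292: h=3, slot 3 occupied => index 4.
Insert 787: h=5, slot 5 empty => index 5.
Insert 498: h=5, slots 5,6,7 occupied => index 8.
Insert 75: h=7, slots 7,8 occupied => index 9.
Insert 282: h=10, slot 10 empty => index 10.
Insert 839: h=6, slots 6,7,8,9,10 occupied => index 11.
Table: [—, —, 546, 750, 292, 787, 533, 23, 498, 75, 282, 839, —, —, —, —, 832]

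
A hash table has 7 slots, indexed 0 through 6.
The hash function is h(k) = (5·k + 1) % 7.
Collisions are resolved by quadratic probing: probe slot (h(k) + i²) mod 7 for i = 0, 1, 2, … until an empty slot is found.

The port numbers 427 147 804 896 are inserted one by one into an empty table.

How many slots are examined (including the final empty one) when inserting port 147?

2

427 hashes to 1; slot 1 is free → place at 1.
147 hashes to 1; 1 taken → place at 2.
804 hashes to 3; slot 3 is free → place at 3.
896 hashes to 1; 1,2 taken → place at 5.
Table: [_, 427, 147, 804, _, 896, _]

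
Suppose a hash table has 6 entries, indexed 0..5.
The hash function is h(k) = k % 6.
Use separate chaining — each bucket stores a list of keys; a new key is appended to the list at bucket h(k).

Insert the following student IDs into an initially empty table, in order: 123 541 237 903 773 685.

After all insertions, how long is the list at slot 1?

2

Insert 123: h=3, bucket 3 empty → new chain.
Insert 541: h=1, bucket 1 empty → new chain.
Insert 237: h=3, bucket 3 nonempty → append to chain.
Insert 903: h=3, bucket 3 nonempty → append to chain.
Insert 773: h=5, bucket 5 empty → new chain.
Insert 685: h=1, bucket 1 nonempty → append to chain.
Final buckets:
0: .
1: 541 -> 685
2: .
3: 123 -> 237 -> 903
4: .
5: 773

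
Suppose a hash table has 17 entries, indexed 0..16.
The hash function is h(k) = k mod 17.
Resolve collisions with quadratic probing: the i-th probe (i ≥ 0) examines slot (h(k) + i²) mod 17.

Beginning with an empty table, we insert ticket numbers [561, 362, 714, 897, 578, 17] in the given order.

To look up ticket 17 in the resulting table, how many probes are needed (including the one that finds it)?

4

561 hashes to 0; slot 0 is free => place at 0.
362 hashes to 5; slot 5 is free => place at 5.
714 hashes to 0; 0 taken => place at 1.
897 hashes to 13; slot 13 is free => place at 13.
578 hashes to 0; 0,1 taken => place at 4.
17 hashes to 0; 0,1,4 taken => place at 9.
Table: [561, 714, ., ., 578, 362, ., ., ., 17, ., ., ., 897, ., ., .]
Lookup 17: h=0, probe 0,1,4,9 → found at 9.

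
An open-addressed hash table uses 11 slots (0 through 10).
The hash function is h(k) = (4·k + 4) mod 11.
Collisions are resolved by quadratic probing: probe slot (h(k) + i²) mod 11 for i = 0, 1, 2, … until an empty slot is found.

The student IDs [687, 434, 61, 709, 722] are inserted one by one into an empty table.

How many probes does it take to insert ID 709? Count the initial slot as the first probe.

687 hashes to 2; slot 2 is free → place at 2.
434 hashes to 2; 2 taken → place at 3.
61 hashes to 6; slot 6 is free → place at 6.
709 hashes to 2; 2,3,6 taken → place at 0.
722 hashes to 10; slot 10 is free → place at 10.
Table: [709, -, 687, 434, -, -, 61, -, -, -, 722]

4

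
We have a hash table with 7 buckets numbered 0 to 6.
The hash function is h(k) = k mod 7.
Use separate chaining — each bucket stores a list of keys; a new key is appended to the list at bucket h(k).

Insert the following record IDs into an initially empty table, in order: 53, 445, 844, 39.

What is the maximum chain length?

Insert 53: h=4, bucket 4 empty -> new chain.
Insert 445: h=4, bucket 4 nonempty -> append to chain.
Insert 844: h=4, bucket 4 nonempty -> append to chain.
Insert 39: h=4, bucket 4 nonempty -> append to chain.
Final buckets:
0: —
1: —
2: —
3: —
4: 53 -> 445 -> 844 -> 39
5: —
6: —

4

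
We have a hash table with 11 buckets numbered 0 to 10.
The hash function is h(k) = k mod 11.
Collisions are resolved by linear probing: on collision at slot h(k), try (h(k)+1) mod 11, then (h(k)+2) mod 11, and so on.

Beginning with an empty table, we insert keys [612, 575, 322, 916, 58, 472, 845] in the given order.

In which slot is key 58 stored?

6

612: h=7 => slot 7
575: h=3 => slot 3
322: h=3, probe 3,4 => slot 4
916: h=3, probe 3,4,5 => slot 5
58: h=3, probe 3,4,5,6 => slot 6
472: h=10 => slot 10
845: h=9 => slot 9
Table: [∅, ∅, ∅, 575, 322, 916, 58, 612, ∅, 845, 472]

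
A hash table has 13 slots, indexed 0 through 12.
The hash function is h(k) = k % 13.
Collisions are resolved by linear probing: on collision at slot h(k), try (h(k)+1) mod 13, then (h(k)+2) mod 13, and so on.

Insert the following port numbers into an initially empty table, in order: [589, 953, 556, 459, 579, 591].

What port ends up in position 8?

Insert 589: h=4, slot 4 empty -> index 4.
Insert 953: h=4, slot 4 occupied -> index 5.
Insert 556: h=10, slot 10 empty -> index 10.
Insert 459: h=4, slots 4,5 occupied -> index 6.
Insert 579: h=7, slot 7 empty -> index 7.
Insert 591: h=6, slots 6,7 occupied -> index 8.
Table: [-, -, -, -, 589, 953, 459, 579, 591, -, 556, -, -]

591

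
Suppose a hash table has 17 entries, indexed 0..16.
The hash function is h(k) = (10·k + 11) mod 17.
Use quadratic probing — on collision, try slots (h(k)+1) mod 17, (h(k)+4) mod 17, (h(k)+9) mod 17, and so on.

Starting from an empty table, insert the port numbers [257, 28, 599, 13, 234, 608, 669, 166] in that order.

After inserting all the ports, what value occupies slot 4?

166

257: h=14 -> slot 14
28: h=2 -> slot 2
599: h=0 -> slot 0
13: h=5 -> slot 5
234: h=5, probe 5,6 -> slot 6
608: h=5, probe 5,6,9 -> slot 9
669: h=3 -> slot 3
166: h=5, probe 5,6,9,14,4 -> slot 4
Table: [599, ., 28, 669, 166, 13, 234, ., ., 608, ., ., ., ., 257, ., .]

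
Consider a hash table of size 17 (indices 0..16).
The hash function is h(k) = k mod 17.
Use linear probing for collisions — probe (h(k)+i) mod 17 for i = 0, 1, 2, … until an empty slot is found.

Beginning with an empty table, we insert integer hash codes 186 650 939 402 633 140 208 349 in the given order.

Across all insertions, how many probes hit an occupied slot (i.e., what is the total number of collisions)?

Insert 186: h=16, slot 16 empty -> index 16.
Insert 650: h=4, slot 4 empty -> index 4.
Insert 939: h=4, slot 4 occupied -> index 5.
Insert 402: h=11, slot 11 empty -> index 11.
Insert 633: h=4, slots 4,5 occupied -> index 6.
Insert 140: h=4, slots 4,5,6 occupied -> index 7.
Insert 208: h=4, slots 4,5,6,7 occupied -> index 8.
Insert 349: h=9, slot 9 empty -> index 9.
Table: [_, _, _, _, 650, 939, 633, 140, 208, 349, _, 402, _, _, _, _, 186]

10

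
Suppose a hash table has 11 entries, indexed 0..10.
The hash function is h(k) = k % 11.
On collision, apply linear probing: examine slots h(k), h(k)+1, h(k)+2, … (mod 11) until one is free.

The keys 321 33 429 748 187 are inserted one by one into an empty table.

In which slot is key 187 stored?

4

321: h=2 → slot 2
33: h=0 → slot 0
429: h=0, probe 0,1 → slot 1
748: h=0, probe 0,1,2,3 → slot 3
187: h=0, probe 0,1,2,3,4 → slot 4
Table: [33, 429, 321, 748, 187, —, —, —, —, —, —]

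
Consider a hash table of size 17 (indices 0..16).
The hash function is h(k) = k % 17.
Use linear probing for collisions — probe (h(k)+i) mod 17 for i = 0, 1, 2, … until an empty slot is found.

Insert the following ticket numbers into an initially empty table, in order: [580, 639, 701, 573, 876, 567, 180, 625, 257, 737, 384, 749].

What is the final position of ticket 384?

Insert 580: h=2, slot 2 empty → index 2.
Insert 639: h=10, slot 10 empty → index 10.
Insert 701: h=4, slot 4 empty → index 4.
Insert 573: h=12, slot 12 empty → index 12.
Insert 876: h=9, slot 9 empty → index 9.
Insert 567: h=6, slot 6 empty → index 6.
Insert 180: h=10, slot 10 occupied → index 11.
Insert 625: h=13, slot 13 empty → index 13.
Insert 257: h=2, slot 2 occupied → index 3.
Insert 737: h=6, slot 6 occupied → index 7.
Insert 384: h=10, slots 10,11,12,13 occupied → index 14.
Insert 749: h=1, slot 1 empty → index 1.
Table: [—, 749, 580, 257, 701, —, 567, 737, —, 876, 639, 180, 573, 625, 384, —, —]

14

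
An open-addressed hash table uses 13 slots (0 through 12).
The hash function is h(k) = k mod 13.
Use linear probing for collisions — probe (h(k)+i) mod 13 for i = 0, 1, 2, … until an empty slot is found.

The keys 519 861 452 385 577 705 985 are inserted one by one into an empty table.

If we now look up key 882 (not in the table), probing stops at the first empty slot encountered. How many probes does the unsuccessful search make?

519 hashes to 12; slot 12 is free => place at 12.
861 hashes to 3; slot 3 is free => place at 3.
452 hashes to 10; slot 10 is free => place at 10.
385 hashes to 8; slot 8 is free => place at 8.
577 hashes to 5; slot 5 is free => place at 5.
705 hashes to 3; 3 taken => place at 4.
985 hashes to 10; 10 taken => place at 11.
Table: [-, -, -, 861, 705, 577, -, -, 385, -, 452, 985, 519]
Lookup 882: h=11, probe 11,12,0 → slot 0 empty, not found.

3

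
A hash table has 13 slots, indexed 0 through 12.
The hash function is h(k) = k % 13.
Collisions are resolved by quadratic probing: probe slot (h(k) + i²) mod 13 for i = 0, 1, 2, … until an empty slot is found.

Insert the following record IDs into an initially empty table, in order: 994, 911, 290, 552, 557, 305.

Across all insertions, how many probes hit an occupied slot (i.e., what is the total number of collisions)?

Insert 994: h=6, slot 6 empty -> index 6.
Insert 911: h=1, slot 1 empty -> index 1.
Insert 290: h=4, slot 4 empty -> index 4.
Insert 552: h=6, slot 6 occupied -> index 7.
Insert 557: h=11, slot 11 empty -> index 11.
Insert 305: h=6, slots 6,7 occupied -> index 10.
Table: [_, 911, _, _, 290, _, 994, 552, _, _, 305, 557, _]

3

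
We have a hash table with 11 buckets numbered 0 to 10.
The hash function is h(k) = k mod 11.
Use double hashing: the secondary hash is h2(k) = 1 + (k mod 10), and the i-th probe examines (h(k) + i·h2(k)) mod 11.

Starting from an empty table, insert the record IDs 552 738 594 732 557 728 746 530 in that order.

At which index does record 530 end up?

552 hashes to 2; slot 2 is free => place at 2.
738 hashes to 1; slot 1 is free => place at 1.
594 hashes to 0; slot 0 is free => place at 0.
732 hashes to 6; slot 6 is free => place at 6.
557 hashes to 7; slot 7 is free => place at 7.
728 hashes to 2, h2=9; 2,0 taken => place at 9.
746 hashes to 9, h2=7; 9 taken => place at 5.
530 hashes to 2, h2=1; 2 taken => place at 3.
Table: [594, 738, 552, 530, -, 746, 732, 557, -, 728, -]

3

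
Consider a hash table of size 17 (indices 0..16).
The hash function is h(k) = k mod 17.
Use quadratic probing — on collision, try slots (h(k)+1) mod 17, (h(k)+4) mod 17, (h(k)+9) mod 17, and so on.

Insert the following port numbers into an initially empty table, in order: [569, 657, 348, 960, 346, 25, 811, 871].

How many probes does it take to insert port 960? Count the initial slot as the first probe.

569: h=8 → slot 8
657: h=11 → slot 11
348: h=8, probe 8,9 → slot 9
960: h=8, probe 8,9,12 → slot 12
346: h=6 → slot 6
25: h=8, probe 8,9,12,0 → slot 0
811: h=12, probe 12,13 → slot 13
871: h=4 → slot 4
Table: [25, _, _, _, 871, _, 346, _, 569, 348, _, 657, 960, 811, _, _, _]

3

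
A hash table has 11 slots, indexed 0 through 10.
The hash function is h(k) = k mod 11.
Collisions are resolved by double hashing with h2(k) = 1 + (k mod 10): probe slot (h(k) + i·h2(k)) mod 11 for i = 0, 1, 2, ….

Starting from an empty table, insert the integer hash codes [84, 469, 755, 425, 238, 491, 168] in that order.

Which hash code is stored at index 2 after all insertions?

755

84 hashes to 7; slot 7 is free → place at 7.
469 hashes to 7, h2=10; 7 taken → place at 6.
755 hashes to 7, h2=6; 7 taken → place at 2.
425 hashes to 7, h2=6; 7,2 taken → place at 8.
238 hashes to 7, h2=9; 7 taken → place at 5.
491 hashes to 7, h2=2; 7 taken → place at 9.
168 hashes to 3; slot 3 is free → place at 3.
Table: [—, —, 755, 168, —, 238, 469, 84, 425, 491, —]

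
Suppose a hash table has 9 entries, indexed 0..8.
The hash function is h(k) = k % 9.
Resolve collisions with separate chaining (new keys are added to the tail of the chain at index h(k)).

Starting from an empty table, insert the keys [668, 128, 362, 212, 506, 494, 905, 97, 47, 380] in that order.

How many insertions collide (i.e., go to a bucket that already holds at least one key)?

6

668 -> bucket 2
128 -> bucket 2 (collision)
362 -> bucket 2 (collision)
212 -> bucket 5
506 -> bucket 2 (collision)
494 -> bucket 8
905 -> bucket 5 (collision)
97 -> bucket 7
47 -> bucket 2 (collision)
380 -> bucket 2 (collision)
Final buckets:
0: _
1: _
2: 668 -> 128 -> 362 -> 506 -> 47 -> 380
3: _
4: _
5: 212 -> 905
6: _
7: 97
8: 494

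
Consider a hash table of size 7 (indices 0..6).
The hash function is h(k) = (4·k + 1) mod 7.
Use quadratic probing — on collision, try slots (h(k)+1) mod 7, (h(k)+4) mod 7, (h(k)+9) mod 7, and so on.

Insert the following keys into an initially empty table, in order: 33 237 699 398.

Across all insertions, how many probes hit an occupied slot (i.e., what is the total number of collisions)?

33: h=0 -> slot 0
237: h=4 -> slot 4
699: h=4, probe 4,5 -> slot 5
398: h=4, probe 4,5,1 -> slot 1
Table: [33, 398, ∅, ∅, 237, 699, ∅]

3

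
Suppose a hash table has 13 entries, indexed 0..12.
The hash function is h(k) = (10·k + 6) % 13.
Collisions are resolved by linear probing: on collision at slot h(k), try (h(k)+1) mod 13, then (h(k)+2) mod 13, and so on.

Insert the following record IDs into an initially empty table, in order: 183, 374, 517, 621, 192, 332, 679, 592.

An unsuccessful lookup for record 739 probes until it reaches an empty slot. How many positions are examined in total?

183 hashes to 3; slot 3 is free -> place at 3.
374 hashes to 2; slot 2 is free -> place at 2.
517 hashes to 2; 2,3 taken -> place at 4.
621 hashes to 2; 2,3,4 taken -> place at 5.
192 hashes to 2; 2,3,4,5 taken -> place at 6.
332 hashes to 11; slot 11 is free -> place at 11.
679 hashes to 10; slot 10 is free -> place at 10.
592 hashes to 11; 11 taken -> place at 12.
Table: [-, -, 374, 183, 517, 621, 192, -, -, -, 679, 332, 592]
Lookup 739: h=12, probe 12,0 → slot 0 empty, not found.

2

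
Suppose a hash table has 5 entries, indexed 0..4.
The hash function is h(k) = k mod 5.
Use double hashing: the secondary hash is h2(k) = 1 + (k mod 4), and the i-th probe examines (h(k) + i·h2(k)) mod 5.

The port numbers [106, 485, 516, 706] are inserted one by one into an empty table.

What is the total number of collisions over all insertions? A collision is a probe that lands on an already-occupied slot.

106 hashes to 1; slot 1 is free => place at 1.
485 hashes to 0; slot 0 is free => place at 0.
516 hashes to 1, h2=1; 1 taken => place at 2.
706 hashes to 1, h2=3; 1 taken => place at 4.
Table: [485, 106, 516, -, 706]

2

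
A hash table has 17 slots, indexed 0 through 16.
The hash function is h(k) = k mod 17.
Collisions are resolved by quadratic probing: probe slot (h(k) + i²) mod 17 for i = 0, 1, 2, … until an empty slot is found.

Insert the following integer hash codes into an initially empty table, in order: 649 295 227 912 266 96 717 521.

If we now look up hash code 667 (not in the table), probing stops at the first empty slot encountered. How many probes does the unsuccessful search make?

649: h=3 => slot 3
295: h=6 => slot 6
227: h=6, probe 6,7 => slot 7
912: h=11 => slot 11
266: h=11, probe 11,12 => slot 12
96: h=11, probe 11,12,15 => slot 15
717: h=3, probe 3,4 => slot 4
521: h=11, probe 11,12,15,3,10 => slot 10
Table: [., ., ., 649, 717, ., 295, 227, ., ., 521, 912, 266, ., ., 96, .]
Lookup 667: h=4, probe 4,5 → slot 5 empty, not found.

2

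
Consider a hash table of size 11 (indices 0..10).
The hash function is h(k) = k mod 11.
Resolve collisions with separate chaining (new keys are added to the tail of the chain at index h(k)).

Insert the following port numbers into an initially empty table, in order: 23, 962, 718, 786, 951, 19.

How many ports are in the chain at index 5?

23 → bucket 1
962 → bucket 5
718 → bucket 3
786 → bucket 5 (collision)
951 → bucket 5 (collision)
19 → bucket 8
Final buckets:
0: -
1: 23
2: -
3: 718
4: -
5: 962 -> 786 -> 951
6: -
7: -
8: 19
9: -
10: -

3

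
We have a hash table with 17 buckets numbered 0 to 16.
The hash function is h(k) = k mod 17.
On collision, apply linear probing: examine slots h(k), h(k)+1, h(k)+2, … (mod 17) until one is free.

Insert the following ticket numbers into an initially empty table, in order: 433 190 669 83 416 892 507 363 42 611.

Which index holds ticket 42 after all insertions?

11

433: h=8 -> slot 8
190: h=3 -> slot 3
669: h=6 -> slot 6
83: h=15 -> slot 15
416: h=8, probe 8,9 -> slot 9
892: h=8, probe 8,9,10 -> slot 10
507: h=14 -> slot 14
363: h=6, probe 6,7 -> slot 7
42: h=8, probe 8,9,10,11 -> slot 11
611: h=16 -> slot 16
Table: [—, —, —, 190, —, —, 669, 363, 433, 416, 892, 42, —, —, 507, 83, 611]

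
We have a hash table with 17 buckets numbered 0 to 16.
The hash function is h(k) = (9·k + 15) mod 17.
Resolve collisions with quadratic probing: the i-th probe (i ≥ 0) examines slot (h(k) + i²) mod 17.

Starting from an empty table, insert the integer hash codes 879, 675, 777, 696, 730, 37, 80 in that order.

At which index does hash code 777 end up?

8

Insert 879: h=4, slot 4 empty -> index 4.
Insert 675: h=4, slot 4 occupied -> index 5.
Insert 777: h=4, slots 4,5 occupied -> index 8.
Insert 696: h=6, slot 6 empty -> index 6.
Insert 730: h=6, slot 6 occupied -> index 7.
Insert 37: h=8, slot 8 occupied -> index 9.
Insert 80: h=4, slots 4,5,8 occupied -> index 13.
Table: [∅, ∅, ∅, ∅, 879, 675, 696, 730, 777, 37, ∅, ∅, ∅, 80, ∅, ∅, ∅]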